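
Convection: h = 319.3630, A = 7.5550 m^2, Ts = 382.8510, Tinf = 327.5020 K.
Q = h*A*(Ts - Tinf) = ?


dT = 55.3490 K
Q = 319.3630 * 7.5550 * 55.3490 = 133545.3734 W

133545.3734 W


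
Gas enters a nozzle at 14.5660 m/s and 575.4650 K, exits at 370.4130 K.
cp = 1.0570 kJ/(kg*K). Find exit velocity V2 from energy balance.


dT = 205.0520 K
2*cp*1000*dT = 433479.9280
V1^2 = 212.1684
V2 = sqrt(433692.0964) = 658.5530 m/s

658.5530 m/s


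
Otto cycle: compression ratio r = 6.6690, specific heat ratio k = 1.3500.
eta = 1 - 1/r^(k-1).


r^(k-1) = 1.9428
eta = 1 - 1/1.9428 = 0.4853 = 48.5271%

48.5271%


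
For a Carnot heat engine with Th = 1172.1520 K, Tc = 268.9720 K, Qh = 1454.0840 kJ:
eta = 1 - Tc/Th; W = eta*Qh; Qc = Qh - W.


eta = 1 - 268.9720/1172.1520 = 0.7705
W = 0.7705 * 1454.0840 = 1120.4175 kJ
Qc = 1454.0840 - 1120.4175 = 333.6665 kJ

eta = 77.0531%, W = 1120.4175 kJ, Qc = 333.6665 kJ


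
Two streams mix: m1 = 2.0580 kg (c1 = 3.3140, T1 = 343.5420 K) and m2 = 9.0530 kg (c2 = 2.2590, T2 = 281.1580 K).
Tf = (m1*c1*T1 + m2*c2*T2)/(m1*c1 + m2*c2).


num = 8092.9148
den = 27.2709
Tf = 296.7597 K

296.7597 K


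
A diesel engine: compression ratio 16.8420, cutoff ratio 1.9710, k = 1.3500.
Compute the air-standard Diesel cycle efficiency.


r^(k-1) = 2.6868
rc^k = 2.4993
eta = 0.5743 = 57.4292%

57.4292%


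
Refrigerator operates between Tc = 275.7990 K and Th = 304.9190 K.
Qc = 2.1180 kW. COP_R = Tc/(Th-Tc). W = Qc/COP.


COP = 275.7990 / 29.1200 = 9.4711
W = 2.1180 / 9.4711 = 0.2236 kW

COP = 9.4711, W = 0.2236 kW


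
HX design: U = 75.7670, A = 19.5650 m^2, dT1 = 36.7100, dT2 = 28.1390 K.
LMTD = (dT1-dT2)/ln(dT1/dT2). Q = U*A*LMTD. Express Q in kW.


LMTD = 32.2348 K
Q = 75.7670 * 19.5650 * 32.2348 = 47784.2807 W = 47.7843 kW

47.7843 kW


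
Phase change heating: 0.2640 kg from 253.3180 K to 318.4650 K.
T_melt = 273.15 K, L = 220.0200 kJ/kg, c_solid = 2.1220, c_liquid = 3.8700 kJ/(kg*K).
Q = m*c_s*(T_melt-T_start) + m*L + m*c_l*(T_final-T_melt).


Q1 (sensible, solid) = 0.2640 * 2.1220 * 19.8320 = 11.1100 kJ
Q2 (latent) = 0.2640 * 220.0200 = 58.0853 kJ
Q3 (sensible, liquid) = 0.2640 * 3.8700 * 45.3150 = 46.2974 kJ
Q_total = 115.4928 kJ

115.4928 kJ


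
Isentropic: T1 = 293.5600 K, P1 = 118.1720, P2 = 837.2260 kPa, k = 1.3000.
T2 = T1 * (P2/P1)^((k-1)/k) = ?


(k-1)/k = 0.2308
(P2/P1)^exp = 1.5712
T2 = 293.5600 * 1.5712 = 461.2394 K

461.2394 K


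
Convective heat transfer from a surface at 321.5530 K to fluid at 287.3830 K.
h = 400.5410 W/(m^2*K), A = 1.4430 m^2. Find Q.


dT = 34.1700 K
Q = 400.5410 * 1.4430 * 34.1700 = 19749.5993 W

19749.5993 W


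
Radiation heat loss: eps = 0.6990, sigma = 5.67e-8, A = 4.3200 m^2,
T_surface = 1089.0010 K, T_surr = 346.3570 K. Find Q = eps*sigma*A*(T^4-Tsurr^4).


T^4 = 1.4064e+12
Tsurr^4 = 1.4391e+10
Q = 0.6990 * 5.67e-8 * 4.3200 * 1.3920e+12 = 238336.3447 W

238336.3447 W


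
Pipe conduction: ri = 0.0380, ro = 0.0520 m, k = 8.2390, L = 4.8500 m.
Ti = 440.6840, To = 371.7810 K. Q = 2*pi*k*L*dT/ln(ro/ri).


dT = 68.9030 K
ln(ro/ri) = 0.3137
Q = 2*pi*8.2390*4.8500*68.9030 / 0.3137 = 55154.1865 W

55154.1865 W


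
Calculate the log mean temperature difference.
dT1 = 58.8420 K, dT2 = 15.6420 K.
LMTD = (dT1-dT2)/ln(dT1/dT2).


dT1/dT2 = 3.7618
ln(dT1/dT2) = 1.3249
LMTD = 43.2000 / 1.3249 = 32.6063 K

32.6063 K


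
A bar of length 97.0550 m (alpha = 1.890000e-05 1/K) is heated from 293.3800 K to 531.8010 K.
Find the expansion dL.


dT = 238.4210 K
dL = 1.890000e-05 * 97.0550 * 238.4210 = 0.437345 m
L_final = 97.492345 m

dL = 0.437345 m


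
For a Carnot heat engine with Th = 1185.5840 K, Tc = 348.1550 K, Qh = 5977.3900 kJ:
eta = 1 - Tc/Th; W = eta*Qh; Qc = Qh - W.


eta = 1 - 348.1550/1185.5840 = 0.7063
W = 0.7063 * 5977.3900 = 4222.0878 kJ
Qc = 5977.3900 - 4222.0878 = 1755.3022 kJ

eta = 70.6343%, W = 4222.0878 kJ, Qc = 1755.3022 kJ


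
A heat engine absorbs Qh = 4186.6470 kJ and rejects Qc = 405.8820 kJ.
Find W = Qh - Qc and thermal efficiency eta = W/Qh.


W = 4186.6470 - 405.8820 = 3780.7650 kJ
eta = 3780.7650 / 4186.6470 = 0.9031 = 90.3053%

W = 3780.7650 kJ, eta = 90.3053%


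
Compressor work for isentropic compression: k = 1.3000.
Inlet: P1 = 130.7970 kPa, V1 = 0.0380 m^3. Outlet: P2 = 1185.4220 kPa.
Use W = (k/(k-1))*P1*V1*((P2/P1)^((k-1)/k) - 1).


(k-1)/k = 0.2308
(P2/P1)^exp = 1.6631
W = 4.3333 * 130.7970 * 0.0380 * (1.6631 - 1) = 14.2811 kJ

14.2811 kJ


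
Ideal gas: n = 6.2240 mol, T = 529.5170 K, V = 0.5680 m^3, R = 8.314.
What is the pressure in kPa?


P = nRT/V = 6.2240 * 8.314 * 529.5170 / 0.5680
= 27400.5646 / 0.5680 = 48240.4306 Pa = 48.2404 kPa

48.2404 kPa


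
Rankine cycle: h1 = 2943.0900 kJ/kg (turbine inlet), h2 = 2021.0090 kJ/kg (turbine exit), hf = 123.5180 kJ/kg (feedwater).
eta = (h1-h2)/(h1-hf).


W = 922.0810 kJ/kg
Q_in = 2819.5720 kJ/kg
eta = 0.3270 = 32.7029%

eta = 32.7029%


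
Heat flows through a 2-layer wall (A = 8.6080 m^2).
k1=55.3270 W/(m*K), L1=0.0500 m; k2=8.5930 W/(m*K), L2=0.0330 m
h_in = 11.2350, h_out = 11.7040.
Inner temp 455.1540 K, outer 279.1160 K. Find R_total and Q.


R_conv_in = 1/(11.2350*8.6080) = 0.0103
R_1 = 0.0500/(55.3270*8.6080) = 0.0001
R_2 = 0.0330/(8.5930*8.6080) = 0.0004
R_conv_out = 1/(11.7040*8.6080) = 0.0099
R_total = 0.0208 K/W
Q = 176.0380 / 0.0208 = 8456.4653 W

R_total = 0.0208 K/W, Q = 8456.4653 W


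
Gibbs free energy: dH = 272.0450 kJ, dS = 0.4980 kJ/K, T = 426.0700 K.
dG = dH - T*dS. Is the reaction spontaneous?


T*dS = 426.0700 * 0.4980 = 212.1829 kJ
dG = 272.0450 - 212.1829 = 59.8621 kJ (non-spontaneous)

dG = 59.8621 kJ, non-spontaneous


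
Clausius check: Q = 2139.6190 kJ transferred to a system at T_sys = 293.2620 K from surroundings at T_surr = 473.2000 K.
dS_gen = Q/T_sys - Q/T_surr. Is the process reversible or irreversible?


dS_sys = 2139.6190/293.2620 = 7.2959 kJ/K
dS_surr = -2139.6190/473.2000 = -4.5216 kJ/K
dS_gen = 7.2959 - 4.5216 = 2.7743 kJ/K (irreversible)

dS_gen = 2.7743 kJ/K, irreversible


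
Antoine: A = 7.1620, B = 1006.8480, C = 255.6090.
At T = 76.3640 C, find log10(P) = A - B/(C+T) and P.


C+T = 331.9730
B/(C+T) = 3.0329
log10(P) = 7.1620 - 3.0329 = 4.1291
P = 10^4.1291 = 13461.0410 mmHg

13461.0410 mmHg


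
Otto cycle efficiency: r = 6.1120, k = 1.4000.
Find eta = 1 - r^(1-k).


r^(k-1) = 2.0629
eta = 1 - 1/2.0629 = 0.5152 = 51.5240%

51.5240%


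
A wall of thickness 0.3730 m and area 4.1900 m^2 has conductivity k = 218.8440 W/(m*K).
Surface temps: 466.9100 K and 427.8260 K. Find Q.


dT = 39.0840 K
Q = 218.8440 * 4.1900 * 39.0840 / 0.3730 = 96081.2932 W

96081.2932 W


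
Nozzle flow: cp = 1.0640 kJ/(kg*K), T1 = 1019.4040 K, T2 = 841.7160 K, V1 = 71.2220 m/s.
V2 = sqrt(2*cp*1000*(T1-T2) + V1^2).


dT = 177.6880 K
2*cp*1000*dT = 378120.0640
V1^2 = 5072.5733
V2 = sqrt(383192.6373) = 619.0256 m/s

619.0256 m/s


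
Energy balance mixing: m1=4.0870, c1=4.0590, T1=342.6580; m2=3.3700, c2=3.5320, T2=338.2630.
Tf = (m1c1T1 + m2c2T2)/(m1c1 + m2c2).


num = 9710.6895
den = 28.4920
Tf = 340.8219 K

340.8219 K


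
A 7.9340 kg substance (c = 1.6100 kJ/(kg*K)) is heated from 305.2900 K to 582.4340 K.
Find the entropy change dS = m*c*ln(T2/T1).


T2/T1 = 1.9078
ln(T2/T1) = 0.6460
dS = 7.9340 * 1.6100 * 0.6460 = 8.2512 kJ/K

8.2512 kJ/K


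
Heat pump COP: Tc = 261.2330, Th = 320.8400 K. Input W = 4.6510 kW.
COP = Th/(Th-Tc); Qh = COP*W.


COP = 320.8400 / 59.6070 = 5.3826
Qh = 5.3826 * 4.6510 = 25.0344 kW

COP = 5.3826, Qh = 25.0344 kW


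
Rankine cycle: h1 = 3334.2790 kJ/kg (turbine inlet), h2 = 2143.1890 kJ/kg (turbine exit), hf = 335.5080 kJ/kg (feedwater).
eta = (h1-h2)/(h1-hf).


W = 1191.0900 kJ/kg
Q_in = 2998.7710 kJ/kg
eta = 0.3972 = 39.7193%

eta = 39.7193%


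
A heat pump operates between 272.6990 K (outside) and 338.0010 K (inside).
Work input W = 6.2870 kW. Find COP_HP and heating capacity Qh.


COP = 338.0010 / 65.3020 = 5.1760
Qh = 5.1760 * 6.2870 = 32.5413 kW

COP = 5.1760, Qh = 32.5413 kW


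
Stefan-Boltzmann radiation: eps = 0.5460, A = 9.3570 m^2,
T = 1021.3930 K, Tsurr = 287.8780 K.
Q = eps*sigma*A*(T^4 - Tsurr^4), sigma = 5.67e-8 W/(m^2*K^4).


T^4 = 1.0884e+12
Tsurr^4 = 6.8681e+09
Q = 0.5460 * 5.67e-8 * 9.3570 * 1.0815e+12 = 313281.3554 W

313281.3554 W


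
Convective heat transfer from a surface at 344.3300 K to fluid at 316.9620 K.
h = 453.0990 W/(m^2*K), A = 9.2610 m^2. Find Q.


dT = 27.3680 K
Q = 453.0990 * 9.2610 * 27.3680 = 114840.2288 W

114840.2288 W


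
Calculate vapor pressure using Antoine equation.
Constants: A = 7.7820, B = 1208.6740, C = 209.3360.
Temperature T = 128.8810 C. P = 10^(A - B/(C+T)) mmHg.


C+T = 338.2170
B/(C+T) = 3.5737
log10(P) = 7.7820 - 3.5737 = 4.2083
P = 10^4.2083 = 16156.0711 mmHg

16156.0711 mmHg


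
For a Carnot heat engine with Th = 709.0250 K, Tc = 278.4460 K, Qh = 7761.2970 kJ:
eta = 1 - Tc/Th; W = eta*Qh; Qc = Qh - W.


eta = 1 - 278.4460/709.0250 = 0.6073
W = 0.6073 * 7761.2970 = 4713.3056 kJ
Qc = 7761.2970 - 4713.3056 = 3047.9914 kJ

eta = 60.7283%, W = 4713.3056 kJ, Qc = 3047.9914 kJ


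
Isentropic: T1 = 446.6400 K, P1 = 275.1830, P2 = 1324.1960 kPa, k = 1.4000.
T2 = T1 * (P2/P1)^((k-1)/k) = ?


(k-1)/k = 0.2857
(P2/P1)^exp = 1.5666
T2 = 446.6400 * 1.5666 = 699.6957 K

699.6957 K


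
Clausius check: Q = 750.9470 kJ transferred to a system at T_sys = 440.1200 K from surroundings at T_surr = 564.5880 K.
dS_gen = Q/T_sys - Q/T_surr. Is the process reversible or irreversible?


dS_sys = 750.9470/440.1200 = 1.7062 kJ/K
dS_surr = -750.9470/564.5880 = -1.3301 kJ/K
dS_gen = 1.7062 - 1.3301 = 0.3762 kJ/K (irreversible)

dS_gen = 0.3762 kJ/K, irreversible


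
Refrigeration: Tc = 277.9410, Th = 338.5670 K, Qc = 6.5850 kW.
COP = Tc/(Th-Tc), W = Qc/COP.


COP = 277.9410 / 60.6260 = 4.5845
W = 6.5850 / 4.5845 = 1.4364 kW

COP = 4.5845, W = 1.4364 kW


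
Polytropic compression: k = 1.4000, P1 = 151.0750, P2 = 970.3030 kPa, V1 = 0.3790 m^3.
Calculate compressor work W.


(k-1)/k = 0.2857
(P2/P1)^exp = 1.7013
W = 3.5000 * 151.0750 * 0.3790 * (1.7013 - 1) = 140.5371 kJ

140.5371 kJ


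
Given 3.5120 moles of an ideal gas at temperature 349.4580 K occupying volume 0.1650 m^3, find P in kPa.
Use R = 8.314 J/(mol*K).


P = nRT/V = 3.5120 * 8.314 * 349.4580 / 0.1650
= 10203.7431 / 0.1650 = 61840.8671 Pa = 61.8409 kPa

61.8409 kPa


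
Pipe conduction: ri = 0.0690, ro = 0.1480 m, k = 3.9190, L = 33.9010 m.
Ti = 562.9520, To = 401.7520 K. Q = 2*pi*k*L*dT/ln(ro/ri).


dT = 161.2000 K
ln(ro/ri) = 0.7631
Q = 2*pi*3.9190*33.9010*161.2000 / 0.7631 = 176338.8245 W

176338.8245 W


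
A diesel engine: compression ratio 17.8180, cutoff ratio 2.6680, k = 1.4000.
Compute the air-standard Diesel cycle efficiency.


r^(k-1) = 3.1648
rc^k = 3.9506
eta = 0.6008 = 60.0756%

60.0756%


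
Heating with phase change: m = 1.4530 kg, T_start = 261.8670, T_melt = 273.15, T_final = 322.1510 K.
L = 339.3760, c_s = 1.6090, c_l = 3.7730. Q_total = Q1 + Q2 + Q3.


Q1 (sensible, solid) = 1.4530 * 1.6090 * 11.2830 = 26.3783 kJ
Q2 (latent) = 1.4530 * 339.3760 = 493.1133 kJ
Q3 (sensible, liquid) = 1.4530 * 3.7730 * 49.0010 = 268.6318 kJ
Q_total = 788.1234 kJ

788.1234 kJ


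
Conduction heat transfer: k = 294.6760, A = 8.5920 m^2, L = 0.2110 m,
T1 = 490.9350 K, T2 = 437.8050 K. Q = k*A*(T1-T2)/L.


dT = 53.1300 K
Q = 294.6760 * 8.5920 * 53.1300 / 0.2110 = 637523.7890 W

637523.7890 W


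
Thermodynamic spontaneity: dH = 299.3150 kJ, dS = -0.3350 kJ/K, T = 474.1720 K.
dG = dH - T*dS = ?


T*dS = 474.1720 * -0.3350 = -158.8476 kJ
dG = 299.3150 + 158.8476 = 458.1626 kJ (non-spontaneous)

dG = 458.1626 kJ, non-spontaneous


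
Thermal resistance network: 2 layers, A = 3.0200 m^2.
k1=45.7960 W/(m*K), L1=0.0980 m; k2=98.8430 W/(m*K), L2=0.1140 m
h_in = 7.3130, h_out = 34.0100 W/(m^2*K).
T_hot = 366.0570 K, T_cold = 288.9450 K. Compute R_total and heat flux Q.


R_conv_in = 1/(7.3130*3.0200) = 0.0453
R_1 = 0.0980/(45.7960*3.0200) = 0.0007
R_2 = 0.1140/(98.8430*3.0200) = 0.0004
R_conv_out = 1/(34.0100*3.0200) = 0.0097
R_total = 0.0561 K/W
Q = 77.1120 / 0.0561 = 1374.4061 W

R_total = 0.0561 K/W, Q = 1374.4061 W


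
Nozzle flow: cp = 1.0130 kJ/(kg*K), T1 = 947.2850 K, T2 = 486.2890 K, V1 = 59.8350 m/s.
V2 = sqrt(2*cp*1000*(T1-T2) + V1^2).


dT = 460.9960 K
2*cp*1000*dT = 933977.8960
V1^2 = 3580.2272
V2 = sqrt(937558.1232) = 968.2759 m/s

968.2759 m/s


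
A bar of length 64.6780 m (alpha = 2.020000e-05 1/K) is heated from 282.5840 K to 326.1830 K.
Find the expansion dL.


dT = 43.5990 K
dL = 2.020000e-05 * 64.6780 * 43.5990 = 0.056962 m
L_final = 64.734962 m

dL = 0.056962 m


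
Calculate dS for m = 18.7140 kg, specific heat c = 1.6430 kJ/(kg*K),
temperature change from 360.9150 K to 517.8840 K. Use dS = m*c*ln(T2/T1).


T2/T1 = 1.4349
ln(T2/T1) = 0.3611
dS = 18.7140 * 1.6430 * 0.3611 = 11.1030 kJ/K

11.1030 kJ/K


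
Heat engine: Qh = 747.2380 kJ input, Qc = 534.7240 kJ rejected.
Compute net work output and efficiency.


W = 747.2380 - 534.7240 = 212.5140 kJ
eta = 212.5140 / 747.2380 = 0.2844 = 28.4399%

W = 212.5140 kJ, eta = 28.4399%


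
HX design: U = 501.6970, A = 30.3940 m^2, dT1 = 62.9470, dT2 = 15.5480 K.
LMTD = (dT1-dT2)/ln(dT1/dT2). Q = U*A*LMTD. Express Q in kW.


LMTD = 33.8961 K
Q = 501.6970 * 30.3940 * 33.8961 = 516867.4839 W = 516.8675 kW

516.8675 kW


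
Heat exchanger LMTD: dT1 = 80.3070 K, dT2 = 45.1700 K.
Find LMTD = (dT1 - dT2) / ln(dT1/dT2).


dT1/dT2 = 1.7779
ln(dT1/dT2) = 0.5754
LMTD = 35.1370 / 0.5754 = 61.0628 K

61.0628 K


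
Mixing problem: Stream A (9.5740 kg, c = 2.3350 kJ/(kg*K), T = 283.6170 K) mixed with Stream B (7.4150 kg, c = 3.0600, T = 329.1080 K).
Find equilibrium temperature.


num = 13807.7679
den = 45.0452
Tf = 306.5315 K

306.5315 K


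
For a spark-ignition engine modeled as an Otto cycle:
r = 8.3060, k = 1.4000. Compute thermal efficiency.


r^(k-1) = 2.3322
eta = 1 - 1/2.3322 = 0.5712 = 57.1211%

57.1211%


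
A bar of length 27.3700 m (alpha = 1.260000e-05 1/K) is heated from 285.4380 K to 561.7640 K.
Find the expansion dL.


dT = 276.3260 K
dL = 1.260000e-05 * 27.3700 * 276.3260 = 0.095294 m
L_final = 27.465294 m

dL = 0.095294 m


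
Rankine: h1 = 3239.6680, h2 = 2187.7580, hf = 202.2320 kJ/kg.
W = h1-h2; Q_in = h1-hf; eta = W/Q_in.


W = 1051.9100 kJ/kg
Q_in = 3037.4360 kJ/kg
eta = 0.3463 = 34.6315%

eta = 34.6315%


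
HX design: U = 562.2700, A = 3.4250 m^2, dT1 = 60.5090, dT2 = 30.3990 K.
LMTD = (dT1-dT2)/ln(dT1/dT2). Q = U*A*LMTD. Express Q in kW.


LMTD = 43.7402 K
Q = 562.2700 * 3.4250 * 43.7402 = 84233.8178 W = 84.2338 kW

84.2338 kW


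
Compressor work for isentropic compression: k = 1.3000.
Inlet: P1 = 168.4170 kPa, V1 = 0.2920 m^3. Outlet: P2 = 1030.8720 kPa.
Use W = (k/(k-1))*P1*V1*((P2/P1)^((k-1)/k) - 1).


(k-1)/k = 0.2308
(P2/P1)^exp = 1.5191
W = 4.3333 * 168.4170 * 0.2920 * (1.5191 - 1) = 110.6126 kJ

110.6126 kJ


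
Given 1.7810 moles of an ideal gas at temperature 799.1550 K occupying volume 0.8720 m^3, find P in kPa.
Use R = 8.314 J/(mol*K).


P = nRT/V = 1.7810 * 8.314 * 799.1550 / 0.8720
= 11833.2751 / 0.8720 = 13570.2696 Pa = 13.5703 kPa

13.5703 kPa


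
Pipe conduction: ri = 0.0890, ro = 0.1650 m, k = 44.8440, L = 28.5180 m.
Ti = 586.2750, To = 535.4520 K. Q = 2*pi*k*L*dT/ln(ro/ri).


dT = 50.8230 K
ln(ro/ri) = 0.6173
Q = 2*pi*44.8440*28.5180*50.8230 / 0.6173 = 661547.2860 W

661547.2860 W


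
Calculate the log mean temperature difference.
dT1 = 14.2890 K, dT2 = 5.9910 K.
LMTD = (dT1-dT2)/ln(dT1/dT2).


dT1/dT2 = 2.3851
ln(dT1/dT2) = 0.8692
LMTD = 8.2980 / 0.8692 = 9.5464 K

9.5464 K


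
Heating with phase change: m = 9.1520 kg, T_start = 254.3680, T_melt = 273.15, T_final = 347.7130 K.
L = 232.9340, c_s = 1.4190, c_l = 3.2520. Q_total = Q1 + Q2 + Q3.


Q1 (sensible, solid) = 9.1520 * 1.4190 * 18.7820 = 243.9160 kJ
Q2 (latent) = 9.1520 * 232.9340 = 2131.8120 kJ
Q3 (sensible, liquid) = 9.1520 * 3.2520 * 74.5630 = 2219.1667 kJ
Q_total = 4594.8946 kJ

4594.8946 kJ


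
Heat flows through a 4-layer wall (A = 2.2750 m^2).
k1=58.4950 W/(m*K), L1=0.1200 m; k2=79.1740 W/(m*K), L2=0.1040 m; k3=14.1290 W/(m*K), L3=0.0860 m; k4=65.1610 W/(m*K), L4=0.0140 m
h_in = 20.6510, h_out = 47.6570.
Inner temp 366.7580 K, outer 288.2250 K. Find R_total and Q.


R_conv_in = 1/(20.6510*2.2750) = 0.0213
R_1 = 0.1200/(58.4950*2.2750) = 0.0009
R_2 = 0.1040/(79.1740*2.2750) = 0.0006
R_3 = 0.0860/(14.1290*2.2750) = 0.0027
R_4 = 0.0140/(65.1610*2.2750) = 9.4441e-05
R_conv_out = 1/(47.6570*2.2750) = 0.0092
R_total = 0.0348 K/W
Q = 78.5330 / 0.0348 = 2259.4430 W

R_total = 0.0348 K/W, Q = 2259.4430 W


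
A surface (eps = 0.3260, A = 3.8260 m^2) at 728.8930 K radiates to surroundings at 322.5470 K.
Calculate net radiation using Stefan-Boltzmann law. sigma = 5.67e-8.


T^4 = 2.8226e+11
Tsurr^4 = 1.0824e+10
Q = 0.3260 * 5.67e-8 * 3.8260 * 2.7144e+11 = 19196.3965 W

19196.3965 W


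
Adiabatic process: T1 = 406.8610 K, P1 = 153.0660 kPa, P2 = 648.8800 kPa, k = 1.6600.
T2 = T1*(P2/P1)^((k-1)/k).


(k-1)/k = 0.3976
(P2/P1)^exp = 1.7758
T2 = 406.8610 * 1.7758 = 722.5182 K

722.5182 K


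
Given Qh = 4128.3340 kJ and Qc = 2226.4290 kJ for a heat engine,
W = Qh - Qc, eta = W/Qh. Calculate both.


W = 4128.3340 - 2226.4290 = 1901.9050 kJ
eta = 1901.9050 / 4128.3340 = 0.4607 = 46.0696%

W = 1901.9050 kJ, eta = 46.0696%


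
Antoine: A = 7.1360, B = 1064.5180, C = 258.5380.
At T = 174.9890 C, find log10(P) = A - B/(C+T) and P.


C+T = 433.5270
B/(C+T) = 2.4555
log10(P) = 7.1360 - 2.4555 = 4.6805
P = 10^4.6805 = 47920.0665 mmHg

47920.0665 mmHg


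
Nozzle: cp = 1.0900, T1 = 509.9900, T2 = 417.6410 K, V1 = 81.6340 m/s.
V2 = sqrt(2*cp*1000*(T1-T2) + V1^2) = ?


dT = 92.3490 K
2*cp*1000*dT = 201320.8200
V1^2 = 6664.1100
V2 = sqrt(207984.9300) = 456.0536 m/s

456.0536 m/s


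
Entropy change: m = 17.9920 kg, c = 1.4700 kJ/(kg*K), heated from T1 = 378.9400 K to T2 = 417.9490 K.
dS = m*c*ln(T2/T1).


T2/T1 = 1.1029
ln(T2/T1) = 0.0980
dS = 17.9920 * 1.4700 * 0.0980 = 2.5914 kJ/K

2.5914 kJ/K


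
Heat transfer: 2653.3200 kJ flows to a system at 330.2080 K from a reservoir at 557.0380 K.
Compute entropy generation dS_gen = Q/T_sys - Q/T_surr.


dS_sys = 2653.3200/330.2080 = 8.0353 kJ/K
dS_surr = -2653.3200/557.0380 = -4.7633 kJ/K
dS_gen = 8.0353 - 4.7633 = 3.2720 kJ/K (irreversible)

dS_gen = 3.2720 kJ/K, irreversible


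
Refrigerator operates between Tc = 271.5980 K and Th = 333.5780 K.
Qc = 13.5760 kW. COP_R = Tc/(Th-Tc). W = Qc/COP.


COP = 271.5980 / 61.9800 = 4.3820
W = 13.5760 / 4.3820 = 3.0981 kW

COP = 4.3820, W = 3.0981 kW


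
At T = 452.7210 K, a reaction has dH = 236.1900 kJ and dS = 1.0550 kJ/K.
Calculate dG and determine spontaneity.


T*dS = 452.7210 * 1.0550 = 477.6207 kJ
dG = 236.1900 - 477.6207 = -241.4307 kJ (spontaneous)

dG = -241.4307 kJ, spontaneous


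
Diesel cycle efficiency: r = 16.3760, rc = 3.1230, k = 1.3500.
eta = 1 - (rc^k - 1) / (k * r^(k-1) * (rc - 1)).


r^(k-1) = 2.6606
rc^k = 4.6523
eta = 0.5210 = 52.1022%

52.1022%


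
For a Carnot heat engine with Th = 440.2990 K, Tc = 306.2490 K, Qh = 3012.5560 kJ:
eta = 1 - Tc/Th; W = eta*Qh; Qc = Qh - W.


eta = 1 - 306.2490/440.2990 = 0.3045
W = 0.3045 * 3012.5560 = 917.1793 kJ
Qc = 3012.5560 - 917.1793 = 2095.3767 kJ

eta = 30.4452%, W = 917.1793 kJ, Qc = 2095.3767 kJ


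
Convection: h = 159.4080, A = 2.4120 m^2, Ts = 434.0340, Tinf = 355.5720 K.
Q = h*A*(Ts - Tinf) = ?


dT = 78.4620 K
Q = 159.4080 * 2.4120 * 78.4620 = 30168.0188 W

30168.0188 W


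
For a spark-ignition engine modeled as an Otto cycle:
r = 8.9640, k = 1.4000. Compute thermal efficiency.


r^(k-1) = 2.4044
eta = 1 - 1/2.4044 = 0.5841 = 58.4090%

58.4090%


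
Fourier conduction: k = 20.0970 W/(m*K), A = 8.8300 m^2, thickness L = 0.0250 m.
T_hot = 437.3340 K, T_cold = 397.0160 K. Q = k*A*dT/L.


dT = 40.3180 K
Q = 20.0970 * 8.8300 * 40.3180 / 0.0250 = 286187.6628 W

286187.6628 W


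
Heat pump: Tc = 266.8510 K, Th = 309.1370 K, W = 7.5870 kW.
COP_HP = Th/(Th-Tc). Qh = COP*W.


COP = 309.1370 / 42.2860 = 7.3106
Qh = 7.3106 * 7.5870 = 55.4657 kW

COP = 7.3106, Qh = 55.4657 kW


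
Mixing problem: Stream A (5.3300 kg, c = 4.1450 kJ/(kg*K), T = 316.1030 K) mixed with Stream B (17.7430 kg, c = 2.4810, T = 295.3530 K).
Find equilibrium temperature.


num = 19985.1683
den = 66.1132
Tf = 302.2870 K

302.2870 K


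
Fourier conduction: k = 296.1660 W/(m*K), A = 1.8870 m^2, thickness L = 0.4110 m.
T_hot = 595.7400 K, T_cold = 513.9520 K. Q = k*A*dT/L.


dT = 81.7880 K
Q = 296.1660 * 1.8870 * 81.7880 / 0.4110 = 111212.8234 W

111212.8234 W


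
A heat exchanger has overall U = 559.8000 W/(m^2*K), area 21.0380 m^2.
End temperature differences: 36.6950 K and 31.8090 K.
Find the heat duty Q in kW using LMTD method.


LMTD = 34.1938 K
Q = 559.8000 * 21.0380 * 34.1938 = 402703.3204 W = 402.7033 kW

402.7033 kW


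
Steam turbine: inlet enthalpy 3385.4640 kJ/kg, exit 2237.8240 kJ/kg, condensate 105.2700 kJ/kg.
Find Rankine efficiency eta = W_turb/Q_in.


W = 1147.6400 kJ/kg
Q_in = 3280.1940 kJ/kg
eta = 0.3499 = 34.9870%

eta = 34.9870%


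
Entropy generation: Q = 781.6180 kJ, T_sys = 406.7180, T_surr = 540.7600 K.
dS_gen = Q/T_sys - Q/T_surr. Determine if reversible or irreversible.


dS_sys = 781.6180/406.7180 = 1.9218 kJ/K
dS_surr = -781.6180/540.7600 = -1.4454 kJ/K
dS_gen = 1.9218 - 1.4454 = 0.4764 kJ/K (irreversible)

dS_gen = 0.4764 kJ/K, irreversible


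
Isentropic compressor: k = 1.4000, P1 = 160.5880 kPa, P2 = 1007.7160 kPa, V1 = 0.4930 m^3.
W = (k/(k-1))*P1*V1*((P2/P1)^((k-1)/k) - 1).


(k-1)/k = 0.2857
(P2/P1)^exp = 1.6900
W = 3.5000 * 160.5880 * 0.4930 * (1.6900 - 1) = 191.2019 kJ

191.2019 kJ


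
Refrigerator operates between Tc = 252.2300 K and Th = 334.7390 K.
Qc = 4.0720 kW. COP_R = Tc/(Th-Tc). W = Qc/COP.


COP = 252.2300 / 82.5090 = 3.0570
W = 4.0720 / 3.0570 = 1.3320 kW

COP = 3.0570, W = 1.3320 kW


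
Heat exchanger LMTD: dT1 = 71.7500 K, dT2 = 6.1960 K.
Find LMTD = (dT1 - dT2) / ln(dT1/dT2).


dT1/dT2 = 11.5801
ln(dT1/dT2) = 2.4493
LMTD = 65.5540 / 2.4493 = 26.7646 K

26.7646 K


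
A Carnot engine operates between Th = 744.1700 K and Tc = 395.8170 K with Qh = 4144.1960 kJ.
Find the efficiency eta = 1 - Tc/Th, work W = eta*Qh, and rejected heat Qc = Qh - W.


eta = 1 - 395.8170/744.1700 = 0.4681
W = 0.4681 * 4144.1960 = 1939.9373 kJ
Qc = 4144.1960 - 1939.9373 = 2204.2587 kJ

eta = 46.8109%, W = 1939.9373 kJ, Qc = 2204.2587 kJ


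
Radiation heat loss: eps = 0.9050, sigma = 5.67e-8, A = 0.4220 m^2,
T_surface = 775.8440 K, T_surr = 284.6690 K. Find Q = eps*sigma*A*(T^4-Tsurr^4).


T^4 = 3.6232e+11
Tsurr^4 = 6.5669e+09
Q = 0.9050 * 5.67e-8 * 0.4220 * 3.5576e+11 = 7703.6792 W

7703.6792 W


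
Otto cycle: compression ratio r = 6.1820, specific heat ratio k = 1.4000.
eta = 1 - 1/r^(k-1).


r^(k-1) = 2.0723
eta = 1 - 1/2.0723 = 0.5174 = 51.7443%

51.7443%


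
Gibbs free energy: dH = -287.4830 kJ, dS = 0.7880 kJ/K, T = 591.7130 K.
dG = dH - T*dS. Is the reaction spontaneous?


T*dS = 591.7130 * 0.7880 = 466.2698 kJ
dG = -287.4830 - 466.2698 = -753.7528 kJ (spontaneous)

dG = -753.7528 kJ, spontaneous


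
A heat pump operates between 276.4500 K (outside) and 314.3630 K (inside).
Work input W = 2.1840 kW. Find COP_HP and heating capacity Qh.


COP = 314.3630 / 37.9130 = 8.2917
Qh = 8.2917 * 2.1840 = 18.1091 kW

COP = 8.2917, Qh = 18.1091 kW


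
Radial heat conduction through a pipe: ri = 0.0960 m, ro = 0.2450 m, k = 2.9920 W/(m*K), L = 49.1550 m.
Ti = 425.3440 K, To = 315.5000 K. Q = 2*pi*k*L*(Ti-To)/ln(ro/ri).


dT = 109.8440 K
ln(ro/ri) = 0.9369
Q = 2*pi*2.9920*49.1550*109.8440 / 0.9369 = 108339.6964 W

108339.6964 W


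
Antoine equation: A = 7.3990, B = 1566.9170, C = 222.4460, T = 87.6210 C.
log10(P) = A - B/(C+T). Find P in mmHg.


C+T = 310.0670
B/(C+T) = 5.0535
log10(P) = 7.3990 - 5.0535 = 2.3455
P = 10^2.3455 = 221.5752 mmHg

221.5752 mmHg


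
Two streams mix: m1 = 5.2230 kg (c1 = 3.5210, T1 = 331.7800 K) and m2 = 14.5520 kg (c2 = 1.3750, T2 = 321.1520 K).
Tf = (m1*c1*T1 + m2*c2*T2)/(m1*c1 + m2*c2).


num = 12527.4253
den = 38.3992
Tf = 326.2420 K

326.2420 K


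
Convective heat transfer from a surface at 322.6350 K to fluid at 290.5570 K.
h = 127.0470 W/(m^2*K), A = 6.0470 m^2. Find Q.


dT = 32.0780 K
Q = 127.0470 * 6.0470 * 32.0780 = 24644.0264 W

24644.0264 W


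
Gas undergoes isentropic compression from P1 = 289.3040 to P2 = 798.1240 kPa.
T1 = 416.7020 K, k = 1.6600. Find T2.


(k-1)/k = 0.3976
(P2/P1)^exp = 1.4970
T2 = 416.7020 * 1.4970 = 623.8066 K

623.8066 K


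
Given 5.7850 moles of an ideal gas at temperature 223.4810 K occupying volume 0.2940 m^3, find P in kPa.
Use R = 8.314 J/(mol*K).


P = nRT/V = 5.7850 * 8.314 * 223.4810 / 0.2940
= 10748.6517 / 0.2940 = 36560.0397 Pa = 36.5600 kPa

36.5600 kPa


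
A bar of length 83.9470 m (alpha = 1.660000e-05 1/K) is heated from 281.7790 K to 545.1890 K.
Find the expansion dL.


dT = 263.4100 K
dL = 1.660000e-05 * 83.9470 * 263.4100 = 0.367067 m
L_final = 84.314067 m

dL = 0.367067 m


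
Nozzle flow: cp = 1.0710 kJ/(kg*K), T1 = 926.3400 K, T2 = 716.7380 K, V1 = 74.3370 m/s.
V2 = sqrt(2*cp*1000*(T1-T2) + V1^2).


dT = 209.6020 K
2*cp*1000*dT = 448967.4840
V1^2 = 5525.9896
V2 = sqrt(454493.4736) = 674.1613 m/s

674.1613 m/s


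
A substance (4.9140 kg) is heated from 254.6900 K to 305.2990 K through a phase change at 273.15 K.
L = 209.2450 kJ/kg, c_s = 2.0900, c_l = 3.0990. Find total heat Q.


Q1 (sensible, solid) = 4.9140 * 2.0900 * 18.4600 = 189.5890 kJ
Q2 (latent) = 4.9140 * 209.2450 = 1028.2299 kJ
Q3 (sensible, liquid) = 4.9140 * 3.0990 * 32.1490 = 489.5806 kJ
Q_total = 1707.3995 kJ

1707.3995 kJ


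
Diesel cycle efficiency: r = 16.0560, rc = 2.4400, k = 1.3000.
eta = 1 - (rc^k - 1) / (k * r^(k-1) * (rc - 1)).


r^(k-1) = 2.2998
rc^k = 3.1886
eta = 0.4916 = 49.1631%

49.1631%


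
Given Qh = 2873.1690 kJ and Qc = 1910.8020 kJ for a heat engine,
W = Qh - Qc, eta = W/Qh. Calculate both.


W = 2873.1690 - 1910.8020 = 962.3670 kJ
eta = 962.3670 / 2873.1690 = 0.3349 = 33.4950%

W = 962.3670 kJ, eta = 33.4950%


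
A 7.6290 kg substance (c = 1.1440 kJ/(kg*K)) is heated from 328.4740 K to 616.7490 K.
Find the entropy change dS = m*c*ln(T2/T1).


T2/T1 = 1.8776
ln(T2/T1) = 0.6300
dS = 7.6290 * 1.1440 * 0.6300 = 5.4984 kJ/K

5.4984 kJ/K


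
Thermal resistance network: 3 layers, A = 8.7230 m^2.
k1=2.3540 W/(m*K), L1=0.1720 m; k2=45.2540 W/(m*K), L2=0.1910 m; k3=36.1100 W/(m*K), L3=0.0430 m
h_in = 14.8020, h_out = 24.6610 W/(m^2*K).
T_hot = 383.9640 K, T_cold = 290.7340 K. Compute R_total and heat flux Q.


R_conv_in = 1/(14.8020*8.7230) = 0.0077
R_1 = 0.1720/(2.3540*8.7230) = 0.0084
R_2 = 0.1910/(45.2540*8.7230) = 0.0005
R_3 = 0.0430/(36.1100*8.7230) = 0.0001
R_conv_out = 1/(24.6610*8.7230) = 0.0046
R_total = 0.0214 K/W
Q = 93.2300 / 0.0214 = 4358.5351 W

R_total = 0.0214 K/W, Q = 4358.5351 W


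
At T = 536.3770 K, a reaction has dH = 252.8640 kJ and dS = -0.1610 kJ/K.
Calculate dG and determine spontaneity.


T*dS = 536.3770 * -0.1610 = -86.3567 kJ
dG = 252.8640 + 86.3567 = 339.2207 kJ (non-spontaneous)

dG = 339.2207 kJ, non-spontaneous


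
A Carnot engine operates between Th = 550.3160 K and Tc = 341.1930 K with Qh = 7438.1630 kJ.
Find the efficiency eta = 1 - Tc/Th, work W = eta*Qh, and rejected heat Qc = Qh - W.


eta = 1 - 341.1930/550.3160 = 0.3800
W = 0.3800 * 7438.1630 = 2826.5414 kJ
Qc = 7438.1630 - 2826.5414 = 4611.6216 kJ

eta = 38.0005%, W = 2826.5414 kJ, Qc = 4611.6216 kJ


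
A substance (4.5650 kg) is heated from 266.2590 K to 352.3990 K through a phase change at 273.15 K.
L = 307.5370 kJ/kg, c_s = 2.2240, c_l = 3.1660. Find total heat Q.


Q1 (sensible, solid) = 4.5650 * 2.2240 * 6.8910 = 69.9613 kJ
Q2 (latent) = 4.5650 * 307.5370 = 1403.9064 kJ
Q3 (sensible, liquid) = 4.5650 * 3.1660 * 79.2490 = 1145.3692 kJ
Q_total = 2619.2369 kJ

2619.2369 kJ


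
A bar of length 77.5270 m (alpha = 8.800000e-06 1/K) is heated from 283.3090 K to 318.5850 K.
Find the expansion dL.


dT = 35.2760 K
dL = 8.800000e-06 * 77.5270 * 35.2760 = 0.024067 m
L_final = 77.551067 m

dL = 0.024067 m


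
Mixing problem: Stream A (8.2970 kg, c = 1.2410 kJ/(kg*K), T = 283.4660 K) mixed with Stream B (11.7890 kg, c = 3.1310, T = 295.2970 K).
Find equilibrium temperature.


num = 13818.5431
den = 47.2079
Tf = 292.7165 K

292.7165 K


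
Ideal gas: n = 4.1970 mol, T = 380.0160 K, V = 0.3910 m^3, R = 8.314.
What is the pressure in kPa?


P = nRT/V = 4.1970 * 8.314 * 380.0160 / 0.3910
= 13260.2243 / 0.3910 = 33913.6172 Pa = 33.9136 kPa

33.9136 kPa


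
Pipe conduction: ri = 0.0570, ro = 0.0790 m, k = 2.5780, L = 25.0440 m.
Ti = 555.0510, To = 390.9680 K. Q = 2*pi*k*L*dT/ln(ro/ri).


dT = 164.0830 K
ln(ro/ri) = 0.3264
Q = 2*pi*2.5780*25.0440*164.0830 / 0.3264 = 203931.5681 W

203931.5681 W


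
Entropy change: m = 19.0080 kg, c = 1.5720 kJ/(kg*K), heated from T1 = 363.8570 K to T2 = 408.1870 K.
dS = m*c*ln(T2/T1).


T2/T1 = 1.1218
ln(T2/T1) = 0.1150
dS = 19.0080 * 1.5720 * 0.1150 = 3.4352 kJ/K

3.4352 kJ/K


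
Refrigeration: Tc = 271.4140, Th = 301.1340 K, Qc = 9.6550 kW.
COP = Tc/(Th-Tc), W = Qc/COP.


COP = 271.4140 / 29.7200 = 9.1324
W = 9.6550 / 9.1324 = 1.0572 kW

COP = 9.1324, W = 1.0572 kW


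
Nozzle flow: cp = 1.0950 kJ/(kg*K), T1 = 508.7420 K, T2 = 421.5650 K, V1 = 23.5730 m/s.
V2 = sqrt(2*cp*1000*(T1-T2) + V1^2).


dT = 87.1770 K
2*cp*1000*dT = 190917.6300
V1^2 = 555.6863
V2 = sqrt(191473.3163) = 437.5766 m/s

437.5766 m/s


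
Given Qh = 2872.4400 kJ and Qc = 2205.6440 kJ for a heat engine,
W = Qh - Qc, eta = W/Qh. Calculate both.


W = 2872.4400 - 2205.6440 = 666.7960 kJ
eta = 666.7960 / 2872.4400 = 0.2321 = 23.2136%

W = 666.7960 kJ, eta = 23.2136%


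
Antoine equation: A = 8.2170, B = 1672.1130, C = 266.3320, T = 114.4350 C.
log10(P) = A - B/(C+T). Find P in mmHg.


C+T = 380.7670
B/(C+T) = 4.3914
log10(P) = 8.2170 - 4.3914 = 3.8256
P = 10^3.8256 = 6692.1612 mmHg

6692.1612 mmHg


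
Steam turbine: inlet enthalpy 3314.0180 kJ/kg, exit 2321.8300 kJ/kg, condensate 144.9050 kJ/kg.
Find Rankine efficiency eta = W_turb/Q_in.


W = 992.1880 kJ/kg
Q_in = 3169.1130 kJ/kg
eta = 0.3131 = 31.3081%

eta = 31.3081%


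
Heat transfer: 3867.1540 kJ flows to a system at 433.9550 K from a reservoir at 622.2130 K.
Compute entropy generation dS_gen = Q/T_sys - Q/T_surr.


dS_sys = 3867.1540/433.9550 = 8.9114 kJ/K
dS_surr = -3867.1540/622.2130 = -6.2152 kJ/K
dS_gen = 8.9114 - 6.2152 = 2.6963 kJ/K (irreversible)

dS_gen = 2.6963 kJ/K, irreversible


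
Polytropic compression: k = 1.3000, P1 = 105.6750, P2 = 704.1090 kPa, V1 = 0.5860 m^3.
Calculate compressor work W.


(k-1)/k = 0.2308
(P2/P1)^exp = 1.5491
W = 4.3333 * 105.6750 * 0.5860 * (1.5491 - 1) = 147.3455 kJ

147.3455 kJ


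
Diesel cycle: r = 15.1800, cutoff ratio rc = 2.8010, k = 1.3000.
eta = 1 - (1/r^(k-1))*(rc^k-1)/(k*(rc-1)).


r^(k-1) = 2.2614
rc^k = 3.8151
eta = 0.4683 = 46.8312%

46.8312%


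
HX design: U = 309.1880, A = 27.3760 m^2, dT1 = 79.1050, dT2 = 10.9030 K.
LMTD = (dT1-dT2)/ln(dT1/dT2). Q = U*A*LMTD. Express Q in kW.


LMTD = 34.4152 K
Q = 309.1880 * 27.3760 * 34.4152 = 291302.0044 W = 291.3020 kW

291.3020 kW


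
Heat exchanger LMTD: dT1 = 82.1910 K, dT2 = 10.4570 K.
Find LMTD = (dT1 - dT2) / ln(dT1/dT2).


dT1/dT2 = 7.8599
ln(dT1/dT2) = 2.0618
LMTD = 71.7340 / 2.0618 = 34.7924 K

34.7924 K


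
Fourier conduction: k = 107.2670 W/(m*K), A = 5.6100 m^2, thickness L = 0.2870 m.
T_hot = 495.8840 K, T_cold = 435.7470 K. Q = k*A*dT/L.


dT = 60.1370 K
Q = 107.2670 * 5.6100 * 60.1370 / 0.2870 = 126092.3847 W

126092.3847 W


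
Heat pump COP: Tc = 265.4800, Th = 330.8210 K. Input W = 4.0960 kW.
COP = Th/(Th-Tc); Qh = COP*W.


COP = 330.8210 / 65.3410 = 5.0630
Qh = 5.0630 * 4.0960 = 20.7380 kW

COP = 5.0630, Qh = 20.7380 kW


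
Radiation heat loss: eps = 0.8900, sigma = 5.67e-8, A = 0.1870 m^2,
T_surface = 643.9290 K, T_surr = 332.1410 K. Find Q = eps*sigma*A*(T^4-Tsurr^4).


T^4 = 1.7193e+11
Tsurr^4 = 1.2170e+10
Q = 0.8900 * 5.67e-8 * 0.1870 * 1.5976e+11 = 1507.5894 W

1507.5894 W


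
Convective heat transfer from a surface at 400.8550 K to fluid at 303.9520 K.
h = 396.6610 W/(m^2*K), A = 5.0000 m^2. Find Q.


dT = 96.9030 K
Q = 396.6610 * 5.0000 * 96.9030 = 192188.2044 W

192188.2044 W


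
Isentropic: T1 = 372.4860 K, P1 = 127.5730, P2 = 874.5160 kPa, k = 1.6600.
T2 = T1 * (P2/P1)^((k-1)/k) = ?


(k-1)/k = 0.3976
(P2/P1)^exp = 2.1498
T2 = 372.4860 * 2.1498 = 800.7539 K

800.7539 K


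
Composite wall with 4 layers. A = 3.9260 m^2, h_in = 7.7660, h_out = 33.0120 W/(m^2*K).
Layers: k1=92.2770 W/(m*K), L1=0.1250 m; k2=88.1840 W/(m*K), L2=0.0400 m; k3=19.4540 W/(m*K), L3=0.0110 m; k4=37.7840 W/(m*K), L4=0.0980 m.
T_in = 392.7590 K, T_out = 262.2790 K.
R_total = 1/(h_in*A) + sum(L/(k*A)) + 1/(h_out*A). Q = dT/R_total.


R_conv_in = 1/(7.7660*3.9260) = 0.0328
R_1 = 0.1250/(92.2770*3.9260) = 0.0003
R_2 = 0.0400/(88.1840*3.9260) = 0.0001
R_3 = 0.0110/(19.4540*3.9260) = 0.0001
R_4 = 0.0980/(37.7840*3.9260) = 0.0007
R_conv_out = 1/(33.0120*3.9260) = 0.0077
R_total = 0.0418 K/W
Q = 130.4800 / 0.0418 = 3123.0731 W

R_total = 0.0418 K/W, Q = 3123.0731 W


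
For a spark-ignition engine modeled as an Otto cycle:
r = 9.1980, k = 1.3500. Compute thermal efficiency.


r^(k-1) = 2.1742
eta = 1 - 1/2.1742 = 0.5401 = 54.0054%

54.0054%


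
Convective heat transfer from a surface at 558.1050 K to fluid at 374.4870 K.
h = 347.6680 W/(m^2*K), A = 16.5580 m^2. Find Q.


dT = 183.6180 K
Q = 347.6680 * 16.5580 * 183.6180 = 1057031.3066 W

1057031.3066 W


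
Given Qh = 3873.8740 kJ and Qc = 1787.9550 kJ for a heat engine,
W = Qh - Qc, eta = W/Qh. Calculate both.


W = 3873.8740 - 1787.9550 = 2085.9190 kJ
eta = 2085.9190 / 3873.8740 = 0.5385 = 53.8458%

W = 2085.9190 kJ, eta = 53.8458%


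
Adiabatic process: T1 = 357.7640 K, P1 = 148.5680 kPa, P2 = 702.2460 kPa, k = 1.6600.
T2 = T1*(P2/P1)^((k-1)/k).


(k-1)/k = 0.3976
(P2/P1)^exp = 1.8544
T2 = 357.7640 * 1.8544 = 663.4326 K

663.4326 K


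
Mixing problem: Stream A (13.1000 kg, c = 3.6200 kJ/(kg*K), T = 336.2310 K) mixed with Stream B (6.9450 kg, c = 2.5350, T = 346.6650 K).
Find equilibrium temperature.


num = 22047.9831
den = 65.0276
Tf = 339.0559 K

339.0559 K


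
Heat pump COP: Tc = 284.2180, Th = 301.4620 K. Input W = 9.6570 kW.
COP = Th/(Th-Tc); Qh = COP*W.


COP = 301.4620 / 17.2440 = 17.4821
Qh = 17.4821 * 9.6570 = 168.8250 kW

COP = 17.4821, Qh = 168.8250 kW


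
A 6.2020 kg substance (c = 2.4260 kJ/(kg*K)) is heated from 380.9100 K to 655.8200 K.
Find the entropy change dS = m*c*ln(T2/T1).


T2/T1 = 1.7217
ln(T2/T1) = 0.5433
dS = 6.2020 * 2.4260 * 0.5433 = 8.1749 kJ/K

8.1749 kJ/K


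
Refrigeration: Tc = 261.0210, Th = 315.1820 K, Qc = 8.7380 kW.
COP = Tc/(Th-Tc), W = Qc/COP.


COP = 261.0210 / 54.1610 = 4.8194
W = 8.7380 / 4.8194 = 1.8131 kW

COP = 4.8194, W = 1.8131 kW


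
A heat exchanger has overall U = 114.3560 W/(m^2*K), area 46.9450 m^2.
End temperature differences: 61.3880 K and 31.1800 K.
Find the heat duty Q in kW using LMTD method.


LMTD = 44.5916 K
Q = 114.3560 * 46.9450 * 44.5916 = 239387.2580 W = 239.3873 kW

239.3873 kW


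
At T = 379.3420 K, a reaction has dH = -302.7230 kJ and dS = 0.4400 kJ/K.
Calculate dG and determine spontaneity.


T*dS = 379.3420 * 0.4400 = 166.9105 kJ
dG = -302.7230 - 166.9105 = -469.6335 kJ (spontaneous)

dG = -469.6335 kJ, spontaneous


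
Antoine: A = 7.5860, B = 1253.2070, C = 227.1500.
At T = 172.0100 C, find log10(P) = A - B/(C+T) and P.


C+T = 399.1600
B/(C+T) = 3.1396
log10(P) = 7.5860 - 3.1396 = 4.4464
P = 10^4.4464 = 27950.4830 mmHg

27950.4830 mmHg


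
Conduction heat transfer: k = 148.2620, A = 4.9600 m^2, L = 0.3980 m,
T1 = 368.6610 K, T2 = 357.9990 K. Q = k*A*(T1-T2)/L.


dT = 10.6620 K
Q = 148.2620 * 4.9600 * 10.6620 / 0.3980 = 19700.0413 W

19700.0413 W


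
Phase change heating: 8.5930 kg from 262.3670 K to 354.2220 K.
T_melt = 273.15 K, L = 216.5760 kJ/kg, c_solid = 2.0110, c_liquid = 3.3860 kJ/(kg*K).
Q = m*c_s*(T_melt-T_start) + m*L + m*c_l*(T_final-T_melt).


Q1 (sensible, solid) = 8.5930 * 2.0110 * 10.7830 = 186.3359 kJ
Q2 (latent) = 8.5930 * 216.5760 = 1861.0376 kJ
Q3 (sensible, liquid) = 8.5930 * 3.3860 * 81.0720 = 2358.8626 kJ
Q_total = 4406.2361 kJ

4406.2361 kJ


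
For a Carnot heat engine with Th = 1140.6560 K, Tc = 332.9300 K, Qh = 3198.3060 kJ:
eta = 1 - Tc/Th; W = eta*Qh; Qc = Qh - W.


eta = 1 - 332.9300/1140.6560 = 0.7081
W = 0.7081 * 3198.3060 = 2264.7975 kJ
Qc = 3198.3060 - 2264.7975 = 933.5085 kJ

eta = 70.8124%, W = 2264.7975 kJ, Qc = 933.5085 kJ


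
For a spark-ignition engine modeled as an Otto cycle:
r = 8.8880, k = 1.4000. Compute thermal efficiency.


r^(k-1) = 2.3962
eta = 1 - 1/2.3962 = 0.5827 = 58.2671%

58.2671%


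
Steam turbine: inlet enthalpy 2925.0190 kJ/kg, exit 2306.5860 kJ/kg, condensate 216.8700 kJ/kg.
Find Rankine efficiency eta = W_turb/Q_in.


W = 618.4330 kJ/kg
Q_in = 2708.1490 kJ/kg
eta = 0.2284 = 22.8360%

eta = 22.8360%


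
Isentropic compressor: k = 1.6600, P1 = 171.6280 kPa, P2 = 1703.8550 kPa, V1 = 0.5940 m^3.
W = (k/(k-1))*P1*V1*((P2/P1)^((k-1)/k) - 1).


(k-1)/k = 0.3976
(P2/P1)^exp = 2.4908
W = 2.5152 * 171.6280 * 0.5940 * (2.4908 - 1) = 382.2548 kJ

382.2548 kJ


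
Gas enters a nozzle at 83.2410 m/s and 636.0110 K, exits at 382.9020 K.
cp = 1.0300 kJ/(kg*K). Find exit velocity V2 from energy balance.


dT = 253.1090 K
2*cp*1000*dT = 521404.5400
V1^2 = 6929.0641
V2 = sqrt(528333.6041) = 726.8656 m/s

726.8656 m/s


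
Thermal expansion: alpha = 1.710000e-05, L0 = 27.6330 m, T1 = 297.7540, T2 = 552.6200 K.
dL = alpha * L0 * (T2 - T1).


dT = 254.8660 K
dL = 1.710000e-05 * 27.6330 * 254.8660 = 0.120430 m
L_final = 27.753430 m

dL = 0.120430 m


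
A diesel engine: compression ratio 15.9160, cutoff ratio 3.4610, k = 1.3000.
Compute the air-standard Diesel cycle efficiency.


r^(k-1) = 2.2938
rc^k = 5.0230
eta = 0.4518 = 45.1794%

45.1794%


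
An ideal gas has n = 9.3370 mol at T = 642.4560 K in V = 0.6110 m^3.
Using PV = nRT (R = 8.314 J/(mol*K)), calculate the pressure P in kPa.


P = nRT/V = 9.3370 * 8.314 * 642.4560 / 0.6110
= 49872.4574 / 0.6110 = 81624.3166 Pa = 81.6243 kPa

81.6243 kPa


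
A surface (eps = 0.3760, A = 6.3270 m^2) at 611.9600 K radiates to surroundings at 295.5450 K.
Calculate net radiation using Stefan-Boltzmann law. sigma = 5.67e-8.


T^4 = 1.4025e+11
Tsurr^4 = 7.6295e+09
Q = 0.3760 * 5.67e-8 * 6.3270 * 1.3262e+11 = 17888.2621 W

17888.2621 W


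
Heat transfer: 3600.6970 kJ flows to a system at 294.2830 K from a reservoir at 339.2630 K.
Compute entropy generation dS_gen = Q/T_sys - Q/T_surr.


dS_sys = 3600.6970/294.2830 = 12.2355 kJ/K
dS_surr = -3600.6970/339.2630 = -10.6133 kJ/K
dS_gen = 12.2355 - 10.6133 = 1.6222 kJ/K (irreversible)

dS_gen = 1.6222 kJ/K, irreversible


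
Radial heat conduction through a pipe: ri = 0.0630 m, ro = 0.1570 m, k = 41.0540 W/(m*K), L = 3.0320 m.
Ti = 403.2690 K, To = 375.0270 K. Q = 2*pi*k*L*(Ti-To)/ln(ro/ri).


dT = 28.2420 K
ln(ro/ri) = 0.9131
Q = 2*pi*41.0540*3.0320*28.2420 / 0.9131 = 24190.0285 W

24190.0285 W


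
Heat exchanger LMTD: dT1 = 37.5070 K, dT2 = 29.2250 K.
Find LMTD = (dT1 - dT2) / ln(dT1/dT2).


dT1/dT2 = 1.2834
ln(dT1/dT2) = 0.2495
LMTD = 8.2820 / 0.2495 = 33.1940 K

33.1940 K


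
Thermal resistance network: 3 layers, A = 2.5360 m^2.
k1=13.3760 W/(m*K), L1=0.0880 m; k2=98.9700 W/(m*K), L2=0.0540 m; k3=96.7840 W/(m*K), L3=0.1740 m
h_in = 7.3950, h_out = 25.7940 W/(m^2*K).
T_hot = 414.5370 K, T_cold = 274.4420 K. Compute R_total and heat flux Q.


R_conv_in = 1/(7.3950*2.5360) = 0.0533
R_1 = 0.0880/(13.3760*2.5360) = 0.0026
R_2 = 0.0540/(98.9700*2.5360) = 0.0002
R_3 = 0.1740/(96.7840*2.5360) = 0.0007
R_conv_out = 1/(25.7940*2.5360) = 0.0153
R_total = 0.0721 K/W
Q = 140.0950 / 0.0721 = 1942.3004 W

R_total = 0.0721 K/W, Q = 1942.3004 W
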